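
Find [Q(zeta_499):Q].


The degree equals Euler's totient phi(499).
499 = 499
phi(499) = 498

498


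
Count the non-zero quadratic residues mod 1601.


For prime p, the number of non-zero quadratic residues is (p-1)/2.
= (1601-1)/2
= 800

800


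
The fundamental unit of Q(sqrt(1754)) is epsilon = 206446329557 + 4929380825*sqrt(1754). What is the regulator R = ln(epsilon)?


epsilon = 206446329557 + 4929380825*sqrt(1754)
= 4.1289e+11
R = ln(4.1289e+11)
= 26.7465

26.7465


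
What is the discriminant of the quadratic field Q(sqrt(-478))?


For K = Q(sqrt(d)) with d squarefree: disc(K) = d if d = 1 mod 4, and disc(K) = 4d if d = 2 or 3 mod 4.
Here d = -478, and d mod 4 = 2.
d = 2 mod 4, not 1 (O_K = Z[sqrt(d)]), so disc(K) = 4d = 4 * (-478) = -1912

-1912


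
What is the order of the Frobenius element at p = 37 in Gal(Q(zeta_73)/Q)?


The Frobenius at p in Gal(Q(zeta_n)/Q) = (Z/nZ)* is the class of p, so its order is ord_73(37), the smallest k >= 1 with 37^k = 1 mod 73.
n = 73 = 73, phi(73) = 72; the order divides phi(n).
Divisors of 72: 1, 2, 3, 4, 6, 8, 9, 12, 18, 24, 36, 72
Repeated squaring mod 73: 37^1 = 37, 37^2 = 55, 37^4 = 32, 37^8 = 2, 37^16 = 4, 37^32 = 16, 37^64 = 37
Test divisors in increasing order:
  k=1: 37^1 = 37 mod 73
  k=2: 37^2 = 55 mod 73
  k=3: 37^3 = 55 * 37 = 64 mod 73
  k=4: 37^4 = 32 mod 73
  k=6: 37^6 = 32 * 55 = 8 mod 73
  k=8: 37^8 = 2 mod 73
  k=9: 37^9 = 2 * 37 = 1 mod 73  <- first divisor giving 1
Order = 9

9


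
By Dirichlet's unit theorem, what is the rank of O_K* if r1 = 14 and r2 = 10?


By Dirichlet's unit theorem:
rank = r1 + r2 - 1
= 14 + 10 - 1
= 23

23


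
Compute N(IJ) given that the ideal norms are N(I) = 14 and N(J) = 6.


N(IJ) = N(I) * N(J)
= 14 * 6
= 84

84


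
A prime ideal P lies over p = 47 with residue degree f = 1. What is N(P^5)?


N(P^a) = p^(a*f)
= 47^(5*1)
= 47^5
= 229345007

229345007


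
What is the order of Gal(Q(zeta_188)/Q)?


|Gal(Q(zeta_188)/Q)| = phi(188)
= 92

92


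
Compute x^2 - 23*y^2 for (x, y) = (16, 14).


x^2 - d*y^2
= 16^2 - 23*14^2
= 256 - 4508
= -4252

-4252


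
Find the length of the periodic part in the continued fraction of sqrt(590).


Run the CF algorithm for sqrt(590).
a_0 = floor(sqrt(590)) = 24; set m_0=0, q_0=1.
Recurrence: m' = q*a - m,  q' = (d - m'^2)/q,  a' = floor((a_0 + m')/q').
  step 1: m=24, q=14, a=3
  step 2: m=18, q=19, a=2
  step 3: m=20, q=10, a=4
  step 4: m=20, q=19, a=2
  step 5: m=18, q=14, a=3
  step 6: m=24, q=1, a=48
a_6 = 2*a_0 = 48, so the period closes here.
sqrt(590) = [24; 3, 2, 4, 2, 3, 48]
Period length = 6

6


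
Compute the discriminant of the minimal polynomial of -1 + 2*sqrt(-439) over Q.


The element -1 + 2*sqrt(-439) has minimal polynomial:
x^2 + 2*x + 1757
Discriminant = (2)^2 - 4*(1757)
= 4 - 7028
= -7024

-7024


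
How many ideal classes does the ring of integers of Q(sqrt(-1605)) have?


K = Q(sqrt(-1605)). d mod 4 = 3, so D = disc(K) = 4d = -6420
h(K) equals the number of primitive reduced positive-definite forms (a, b, c) = a*x^2 + b*x*y + c*y^2 with b^2 - 4ac = D,
where reduced means |b| <= a <= c, with b >= 0 whenever |b| = a or a = c, and primitive means gcd(a, b, c) = 1.
Reduced forces 3a^2 <= |D| = 6420, so 1 <= a <= 46; b must have the parity of D, and c = (b^2 - D)/(4a) must be an integer >= a.
Enumerate a = 1..46, b in [-a, a]:
  a=1: (1, 0, 1605)  [1]
  a=2: (2, 2, 803)  [1]
  a=3: (3, 0, 535)  [1]
  a=4: none
  a=5: (5, 0, 321)  [1]
  a=6: (6, 6, 269)  [1]
  a=7..9: none
  a=10: (10, 10, 163)  [1]
  a=11: (11, -2, 146), (11, 2, 146)  [2]
  a=12..14: none
  a=15: (15, 0, 107)  [1]
  a=16..21: none
  a=22: (22, -2, 73), (22, 2, 73)  [2]
  a=23..29: none
  a=30: (30, 30, 61)  [1]
  a=31: (31, -20, 55), (31, 20, 55)  [2]
  a=32: none
  a=33: (33, -24, 53), (33, 24, 53)  [2]
  a=34..46: none
Total reduced forms: 1 + 1 + 1 + 1 + 1 + 1 + 2 + 1 + 2 + 1 + 2 + 2 = 16
h = 16

16


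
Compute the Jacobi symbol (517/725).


Compute (517/725) via quadratic reciprocity:
  reciprocity: (517/725) -> +(725/517)
  reduce: (208/517)
  pull out 2: (2/517) = -1  (since 517 mod 8 = 5)
  pull out 2: (2/517) = -1  (since 517 mod 8 = 5)
  pull out 2: (2/517) = -1  (since 517 mod 8 = 5)
  pull out 2: (2/517) = -1  (since 517 mod 8 = 5)
  reciprocity: (13/517) -> +(517/13)
  reduce: (10/13)
  pull out 2: (2/13) = -1  (since 13 mod 8 = 5)
  reciprocity: (5/13) -> +(13/5)
  reduce: (3/5)
  reciprocity: (3/5) -> +(5/3)
  reduce: (2/3)
  pull out 2: (2/3) = -1  (since 3 mod 8 = 3)
  (1/3) = 1
Product of signs = 1

1


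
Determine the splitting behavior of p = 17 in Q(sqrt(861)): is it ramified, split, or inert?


K = Q(sqrt(861)). Since d mod 4 = 1, disc(K) = 861.
Check p | disc: 861 mod 17 = 11.
p does not divide disc. Compute Legendre symbol (d/p):
11^((17-1)/2) mod 17 = -1
(d/p) = -1, so p is inert: (p) stays prime with e=1, f=2, g=1.
Therefore p is inert.

inert


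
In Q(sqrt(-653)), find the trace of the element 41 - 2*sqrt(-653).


Tr(a + b*sqrt(d)) = (a + b*sqrt(d)) + (a - b*sqrt(d)) = 2a
= 2 * (41)
= 82

82


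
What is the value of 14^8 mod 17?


p = 17 is prime and the exponent is (p-1)/2 = 8, so by Euler's criterion 14^8 = (14/17) = +1 or -1 mod 17.
Compute by square-and-multiply:
  8 = 8 (binary 1000)
  Repeated squaring mod 17: 14^1 = 14, 14^2 = 9, 14^4 = 13, 14^8 = 16
  14^8 = 16 mod 17
Result 16 = p - 1 = -1 mod 17: 14 is a quadratic non-residue mod 17. As a residue in [0, p-1] the value is 16.
14^8 mod 17 = 16

16


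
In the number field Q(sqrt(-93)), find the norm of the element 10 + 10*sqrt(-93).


N(a + b*sqrt(d)) = a^2 - d*b^2
= (10)^2 - (-93)*(10)^2
= 100 + 9300
= 9400

9400


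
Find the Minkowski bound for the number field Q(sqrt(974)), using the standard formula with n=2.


d = 974, d mod 4 = 2, so disc(K) = 4d = 3896; |disc(K)| = 3896
Real quadratic field, so n = 2, s = r2 = 0, r1 = 2
M = (n!/n^n) * (4/pi)^s * sqrt(|disc(K)|) = (2!/2^2) * (4/pi)^0 * sqrt(3896)
= 0.5 * 1.000000 * 62.417946
= 31.2090

31.2090


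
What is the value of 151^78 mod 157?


p = 157 is prime and the exponent is (p-1)/2 = 78, so by Euler's criterion 151^78 = (151/157) = +1 or -1 mod 157.
Compute by square-and-multiply:
  78 = 64 + 8 + 4 + 2 (binary 1001110)
  Repeated squaring mod 157: 151^1 = 151, 151^2 = 36, 151^4 = 40, 151^8 = 30, 151^16 = 115, 151^32 = 37, 151^64 = 113
  151^78 = 151^64 * 151^8 * 151^4 * 151^2 = 113 * 30 * 40 * 36 mod 157
    113 * 30 = 3390 = 93 mod 157
    93 * 40 = 3720 = 109 mod 157
    109 * 36 = 3924 = 156 mod 157
  151^78 = 156 mod 157
Result 156 = p - 1 = -1 mod 157: 151 is a quadratic non-residue mod 157. As a residue in [0, p-1] the value is 156.
151^78 mod 157 = 156

156


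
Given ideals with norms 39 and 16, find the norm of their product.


N(IJ) = N(I) * N(J)
= 39 * 16
= 624

624


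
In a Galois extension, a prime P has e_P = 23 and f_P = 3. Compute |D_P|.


|D_P| = e * f
= 23 * 3
= 69

69


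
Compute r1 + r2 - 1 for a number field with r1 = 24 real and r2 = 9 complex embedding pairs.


By Dirichlet's unit theorem:
rank = r1 + r2 - 1
= 24 + 9 - 1
= 32

32


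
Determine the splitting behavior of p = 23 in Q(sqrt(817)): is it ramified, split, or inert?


K = Q(sqrt(817)). Since d mod 4 = 1, disc(K) = 817.
Check p | disc: 817 mod 23 = 12.
p does not divide disc. Compute Legendre symbol (d/p):
12^((23-1)/2) mod 23 = 1
(d/p) = 1, so p splits: (p) = P*P' with e=1, f=1, g=2.
Therefore p is split.

split


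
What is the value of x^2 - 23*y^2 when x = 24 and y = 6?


x^2 - d*y^2
= 24^2 - 23*6^2
= 576 - 828
= -252

-252


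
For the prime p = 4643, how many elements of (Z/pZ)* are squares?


For prime p, the number of non-zero quadratic residues is (p-1)/2.
= (4643-1)/2
= 2321

2321


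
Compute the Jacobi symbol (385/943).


Compute (385/943) via quadratic reciprocity:
  reciprocity: (385/943) -> +(943/385)
  reduce: (173/385)
  reciprocity: (173/385) -> +(385/173)
  reduce: (39/173)
  reciprocity: (39/173) -> +(173/39)
  reduce: (17/39)
  reciprocity: (17/39) -> +(39/17)
  reduce: (5/17)
  reciprocity: (5/17) -> +(17/5)
  reduce: (2/5)
  pull out 2: (2/5) = -1  (since 5 mod 8 = 5)
  (1/5) = 1
Product of signs = -1

-1


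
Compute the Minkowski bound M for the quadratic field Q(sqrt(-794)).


d = -794, d mod 4 = 2, so disc(K) = 4d = -3176; |disc(K)| = 3176
Imaginary quadratic field, so n = 2, s = r2 = 1, r1 = 0
M = (n!/n^n) * (4/pi)^s * sqrt(|disc(K)|) = (2!/2^2) * (4/pi)^1 * sqrt(3176)
= 0.5 * 1.273240 * 56.356011
= 35.8774

35.8774


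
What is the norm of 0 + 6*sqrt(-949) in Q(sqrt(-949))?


N(a + b*sqrt(d)) = a^2 - d*b^2
= (0)^2 - (-949)*(6)^2
= 0 + 34164
= 34164

34164


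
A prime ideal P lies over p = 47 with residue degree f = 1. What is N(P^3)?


N(P^a) = p^(a*f)
= 47^(3*1)
= 47^3
= 103823

103823


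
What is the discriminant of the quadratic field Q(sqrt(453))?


For K = Q(sqrt(d)) with d squarefree: disc(K) = d if d = 1 mod 4, and disc(K) = 4d if d = 2 or 3 mod 4.
Here d = 453, and d mod 4 = 1.
d = 1 mod 4 (O_K = Z[(1+sqrt(d))/2]), so disc(K) = d = 453

453


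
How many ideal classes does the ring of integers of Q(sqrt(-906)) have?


K = Q(sqrt(-906)). d mod 4 = 2, so D = disc(K) = 4d = -3624
h(K) equals the number of primitive reduced positive-definite forms (a, b, c) = a*x^2 + b*x*y + c*y^2 with b^2 - 4ac = D,
where reduced means |b| <= a <= c, with b >= 0 whenever |b| = a or a = c, and primitive means gcd(a, b, c) = 1.
Reduced forces 3a^2 <= |D| = 3624, so 1 <= a <= 34; b must have the parity of D, and c = (b^2 - D)/(4a) must be an integer >= a.
Enumerate a = 1..34, b in [-a, a]:
  a=1: (1, 0, 906)  [1]
  a=2: (2, 0, 453)  [1]
  a=3: (3, 0, 302)  [1]
  a=4: none
  a=5: (5, -4, 182), (5, 4, 182)  [2]
  a=6: (6, 0, 151)  [1]
  a=7: (7, -4, 130), (7, 4, 130)  [2]
  a=8..9: none
  a=10: (10, -4, 91), (10, 4, 91)  [2]
  a=11..12: none
  a=13: (13, -4, 70), (13, 4, 70)  [2]
  a=14: (14, -4, 65), (14, 4, 65)  [2]
  a=15: (15, -6, 61), (15, 6, 61)  [2]
  a=16..18: none
  a=19: (19, -10, 49), (19, 10, 49)  [2]
  a=20: none
  a=21: (21, -18, 47), (21, 18, 47)  [2]
  a=22..24: none
  a=25: (25, -24, 42), (25, 24, 42)  [2]
  a=26: (26, -4, 35), (26, 4, 35)  [2]
  a=27..28: none
  a=29: (29, -28, 38), (29, 28, 38)  [2]
  a=30: (30, -24, 35), (30, 24, 35)  [2]
  a=31..34: none
Total reduced forms: 1 + 1 + 1 + 2 + 1 + 2 + 2 + 2 + 2 + 2 + 2 + 2 + 2 + 2 + 2 + 2 = 28
h = 28

28


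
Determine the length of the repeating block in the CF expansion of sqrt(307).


Run the CF algorithm for sqrt(307).
a_0 = floor(sqrt(307)) = 17; set m_0=0, q_0=1.
Recurrence: m' = q*a - m,  q' = (d - m'^2)/q,  a' = floor((a_0 + m')/q').
  step 1: m=17, q=18, a=1
  step 2: m=1, q=17, a=1
  step 3: m=16, q=3, a=11
  step 4: m=17, q=6, a=5
  step 5: m=13, q=23, a=1
  step 6: m=10, q=9, a=3
  step 7: m=17, q=2, a=17
  step 8: m=17, q=9, a=3
  step 9: m=10, q=23, a=1
  step 10: m=13, q=6, a=5
  step 11: m=17, q=3, a=11
  step 12: m=16, q=17, a=1
  step 13: m=1, q=18, a=1
  step 14: m=17, q=1, a=34
a_14 = 2*a_0 = 34, so the period closes here.
sqrt(307) = [17; 1, 1, 11, 5, 1, 3, 17, 3, 1, 5, 11, 1, 1, 34]
Period length = 14

14


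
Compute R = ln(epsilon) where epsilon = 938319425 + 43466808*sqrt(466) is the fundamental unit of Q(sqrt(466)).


epsilon = 938319425 + 43466808*sqrt(466)
= 1.8766e+09
R = ln(1.8766e+09)
= 21.3527

21.3527


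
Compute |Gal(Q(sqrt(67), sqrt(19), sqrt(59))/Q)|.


The 3 square roots of distinct primes are multiplicatively independent over Q,
so [K:Q] = 2^3 and Gal(K/Q) is isomorphic to (Z/2Z)^3.
|Gal| = 2^3 = 8

8


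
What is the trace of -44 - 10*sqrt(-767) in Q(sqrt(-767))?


Tr(a + b*sqrt(d)) = (a + b*sqrt(d)) + (a - b*sqrt(d)) = 2a
= 2 * (-44)
= -88

-88


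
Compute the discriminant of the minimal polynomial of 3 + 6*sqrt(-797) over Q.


The element 3 + 6*sqrt(-797) has minimal polynomial:
x^2 - 6*x + 28701
Discriminant = (-6)^2 - 4*(28701)
= 36 - 114804
= -114768

-114768


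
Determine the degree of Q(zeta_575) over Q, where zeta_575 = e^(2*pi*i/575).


The degree equals Euler's totient phi(575).
575 = 5^2 * 23
phi(575) = 440

440


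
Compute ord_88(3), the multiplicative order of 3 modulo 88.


We want ord_88(3), the smallest k >= 1 with 3^k = 1 mod 88.
n = 88 = 2^3 * 11, phi(88) = 40; the order divides phi(n).
Divisors of 40: 1, 2, 4, 5, 8, 10, 20, 40
Repeated squaring mod 88: 3^1 = 3, 3^2 = 9, 3^4 = 81, 3^8 = 49, 3^16 = 25, 3^32 = 9
Test divisors in increasing order:
  k=1: 3^1 = 3 mod 88
  k=2: 3^2 = 9 mod 88
  k=4: 3^4 = 81 mod 88
  k=5: 3^5 = 81 * 3 = 67 mod 88
  k=8: 3^8 = 49 mod 88
  k=10: 3^10 = 49 * 9 = 1 mod 88  <- first divisor giving 1
Order = 10

10


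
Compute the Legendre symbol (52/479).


p = 479 is prime, so compute (52/479) with the reciprocity algorithm (Jacobi-symbol steps: pull out 2s via (2/n), flip via reciprocity, reduce):
  pull out 2: (2/479) = +1  (since 479 mod 8 = 7)
  pull out 2: (2/479) = +1  (since 479 mod 8 = 7)
  reciprocity: (13/479) -> +(479/13)
  reduce: (11/13)
  reciprocity: (11/13) -> +(13/11)
  reduce: (2/11)
  pull out 2: (2/11) = -1  (since 11 mod 8 = 3)
  (1/11) = 1
Product of signs = -1
(52/479) = -1

-1


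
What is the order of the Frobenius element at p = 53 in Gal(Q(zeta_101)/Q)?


The Frobenius at p in Gal(Q(zeta_n)/Q) = (Z/nZ)* is the class of p, so its order is ord_101(53), the smallest k >= 1 with 53^k = 1 mod 101.
n = 101 = 101, phi(101) = 100; the order divides phi(n).
Divisors of 100: 1, 2, 4, 5, 10, 20, 25, 50, 100
Repeated squaring mod 101: 53^1 = 53, 53^2 = 82, 53^4 = 58, 53^8 = 31, 53^16 = 52, 53^32 = 78, 53^64 = 24
Test divisors in increasing order:
  k=1: 53^1 = 53 mod 101
  k=2: 53^2 = 82 mod 101
  k=4: 53^4 = 58 mod 101
  k=5: 53^5 = 58 * 53 = 44 mod 101
  k=10: 53^10 = 31 * 82 = 17 mod 101
  k=20: 53^20 = 52 * 58 = 87 mod 101
  k=25: 53^25 = 52 * 31 * 53 = 91 mod 101
  k=50: 53^50 = 78 * 52 * 82 = 100 mod 101
  k=100: 53^100 = 24 * 78 * 58 = 1 mod 101  <- first divisor giving 1
Order = 100

100


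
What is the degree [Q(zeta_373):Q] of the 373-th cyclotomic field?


The degree equals Euler's totient phi(373).
373 = 373
phi(373) = 372

372


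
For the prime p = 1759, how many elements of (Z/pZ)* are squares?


For prime p, the number of non-zero quadratic residues is (p-1)/2.
= (1759-1)/2
= 879

879


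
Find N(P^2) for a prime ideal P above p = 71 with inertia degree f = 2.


N(P^a) = p^(a*f)
= 71^(2*2)
= 71^4
= 25411681

25411681


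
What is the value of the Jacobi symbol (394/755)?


Compute (394/755) via quadratic reciprocity:
  pull out 2: (2/755) = -1  (since 755 mod 8 = 3)
  reciprocity: (197/755) -> +(755/197)
  reduce: (164/197)
  pull out 2: (2/197) = -1  (since 197 mod 8 = 5)
  pull out 2: (2/197) = -1  (since 197 mod 8 = 5)
  reciprocity: (41/197) -> +(197/41)
  reduce: (33/41)
  reciprocity: (33/41) -> +(41/33)
  reduce: (8/33)
  pull out 2: (2/33) = +1  (since 33 mod 8 = 1)
  pull out 2: (2/33) = +1  (since 33 mod 8 = 1)
  pull out 2: (2/33) = +1  (since 33 mod 8 = 1)
  (1/33) = 1
Product of signs = -1

-1


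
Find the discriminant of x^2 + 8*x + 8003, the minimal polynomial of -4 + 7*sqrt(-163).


The element -4 + 7*sqrt(-163) has minimal polynomial:
x^2 + 8*x + 8003
Discriminant = (8)^2 - 4*(8003)
= 64 - 32012
= -31948

-31948


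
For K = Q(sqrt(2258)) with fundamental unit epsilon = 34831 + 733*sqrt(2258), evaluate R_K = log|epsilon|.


epsilon = 34831 + 733*sqrt(2258)
= 69662.0000
R = ln(69662.0000)
= 11.1514

11.1514


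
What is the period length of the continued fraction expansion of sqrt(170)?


Run the CF algorithm for sqrt(170).
a_0 = floor(sqrt(170)) = 13; set m_0=0, q_0=1.
Recurrence: m' = q*a - m,  q' = (d - m'^2)/q,  a' = floor((a_0 + m')/q').
  step 1: m=13, q=1, a=26
a_1 = 2*a_0 = 26, so the period closes here.
sqrt(170) = [13; 26]
Period length = 1

1


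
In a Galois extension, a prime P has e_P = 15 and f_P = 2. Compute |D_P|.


|D_P| = e * f
= 15 * 2
= 30

30


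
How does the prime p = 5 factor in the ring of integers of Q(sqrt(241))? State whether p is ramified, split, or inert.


K = Q(sqrt(241)). Since d mod 4 = 1, disc(K) = 241.
Check p | disc: 241 mod 5 = 1.
p does not divide disc. Compute Legendre symbol (d/p):
1^((5-1)/2) mod 5 = 1
(d/p) = 1, so p splits: (p) = P*P' with e=1, f=1, g=2.
Therefore p is split.

split


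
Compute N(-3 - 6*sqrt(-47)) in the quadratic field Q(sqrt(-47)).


N(a + b*sqrt(d)) = a^2 - d*b^2
= (-3)^2 - (-47)*(-6)^2
= 9 + 1692
= 1701

1701


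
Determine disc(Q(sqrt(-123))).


For K = Q(sqrt(d)) with d squarefree: disc(K) = d if d = 1 mod 4, and disc(K) = 4d if d = 2 or 3 mod 4.
Here d = -123, and d mod 4 = 1.
d = 1 mod 4 (O_K = Z[(1+sqrt(d))/2]), so disc(K) = d = -123

-123


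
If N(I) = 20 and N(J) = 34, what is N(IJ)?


N(IJ) = N(I) * N(J)
= 20 * 34
= 680

680


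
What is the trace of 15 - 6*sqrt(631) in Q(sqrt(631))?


Tr(a + b*sqrt(d)) = (a + b*sqrt(d)) + (a - b*sqrt(d)) = 2a
= 2 * (15)
= 30

30


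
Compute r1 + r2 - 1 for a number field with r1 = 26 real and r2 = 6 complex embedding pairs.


By Dirichlet's unit theorem:
rank = r1 + r2 - 1
= 26 + 6 - 1
= 31

31


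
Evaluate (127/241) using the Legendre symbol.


p = 241 is prime, so compute (127/241) with the reciprocity algorithm (Jacobi-symbol steps: pull out 2s via (2/n), flip via reciprocity, reduce):
  reciprocity: (127/241) -> +(241/127)
  reduce: (114/127)
  pull out 2: (2/127) = +1  (since 127 mod 8 = 7)
  reciprocity: (57/127) -> +(127/57)
  reduce: (13/57)
  reciprocity: (13/57) -> +(57/13)
  reduce: (5/13)
  reciprocity: (5/13) -> +(13/5)
  reduce: (3/5)
  reciprocity: (3/5) -> +(5/3)
  reduce: (2/3)
  pull out 2: (2/3) = -1  (since 3 mod 8 = 3)
  (1/3) = 1
Product of signs = -1
(127/241) = -1

-1


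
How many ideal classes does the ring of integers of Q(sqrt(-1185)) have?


K = Q(sqrt(-1185)). d mod 4 = 3, so D = disc(K) = 4d = -4740
h(K) equals the number of primitive reduced positive-definite forms (a, b, c) = a*x^2 + b*x*y + c*y^2 with b^2 - 4ac = D,
where reduced means |b| <= a <= c, with b >= 0 whenever |b| = a or a = c, and primitive means gcd(a, b, c) = 1.
Reduced forces 3a^2 <= |D| = 4740, so 1 <= a <= 39; b must have the parity of D, and c = (b^2 - D)/(4a) must be an integer >= a.
Enumerate a = 1..39, b in [-a, a]:
  a=1: (1, 0, 1185)  [1]
  a=2: (2, 2, 593)  [1]
  a=3: (3, 0, 395)  [1]
  a=4: none
  a=5: (5, 0, 237)  [1]
  a=6: (6, 6, 199)  [1]
  a=7..9: none
  a=10: (10, 10, 121)  [1]
  a=11: (11, -10, 110), (11, 10, 110)  [2]
  a=12..14: none
  a=15: (15, 0, 79)  [1]
  a=16..21: none
  a=22: (22, -10, 55), (22, 10, 55)  [2]
  a=23..28: none
  a=29: (29, -4, 41), (29, 4, 41)  [2]
  a=30: (30, 30, 47)  [1]
  a=31..32: none
  a=33: (33, -12, 37), (33, 12, 37)  [2]
  a=34..39: none
Total reduced forms: 1 + 1 + 1 + 1 + 1 + 1 + 2 + 1 + 2 + 2 + 1 + 2 = 16
h = 16

16


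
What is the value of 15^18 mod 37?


p = 37 is prime and the exponent is (p-1)/2 = 18, so by Euler's criterion 15^18 = (15/37) = +1 or -1 mod 37.
Compute by square-and-multiply:
  18 = 16 + 2 (binary 10010)
  Repeated squaring mod 37: 15^1 = 15, 15^2 = 3, 15^4 = 9, 15^8 = 7, 15^16 = 12
  15^18 = 15^16 * 15^2 = 12 * 3 mod 37
    12 * 3 = 36 = 36 mod 37
  15^18 = 36 mod 37
Result 36 = p - 1 = -1 mod 37: 15 is a quadratic non-residue mod 37. As a residue in [0, p-1] the value is 36.
15^18 mod 37 = 36

36


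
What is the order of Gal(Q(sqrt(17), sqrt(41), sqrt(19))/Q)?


The 3 square roots of distinct primes are multiplicatively independent over Q,
so [K:Q] = 2^3 and Gal(K/Q) is isomorphic to (Z/2Z)^3.
|Gal| = 2^3 = 8

8


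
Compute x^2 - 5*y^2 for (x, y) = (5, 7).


x^2 - d*y^2
= 5^2 - 5*7^2
= 25 - 245
= -220

-220


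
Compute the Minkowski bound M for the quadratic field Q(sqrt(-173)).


d = -173, d mod 4 = 3, so disc(K) = 4d = -692; |disc(K)| = 692
Imaginary quadratic field, so n = 2, s = r2 = 1, r1 = 0
M = (n!/n^n) * (4/pi)^s * sqrt(|disc(K)|) = (2!/2^2) * (4/pi)^1 * sqrt(692)
= 0.5 * 1.273240 * 26.305893
= 16.7469

16.7469


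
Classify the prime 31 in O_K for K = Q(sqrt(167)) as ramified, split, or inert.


K = Q(sqrt(167)). Since d mod 4 = 3, disc(K) = 668.
Check p | disc: 668 mod 31 = 17.
p does not divide disc. Compute Legendre symbol (d/p):
12^((31-1)/2) mod 31 = -1
(d/p) = -1, so p is inert: (p) stays prime with e=1, f=2, g=1.
Therefore p is inert.

inert


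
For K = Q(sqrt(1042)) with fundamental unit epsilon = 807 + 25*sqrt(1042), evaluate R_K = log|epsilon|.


epsilon = 807 + 25*sqrt(1042)
= 1614.0006
R = ln(1614.0006)
= 7.3865

7.3865


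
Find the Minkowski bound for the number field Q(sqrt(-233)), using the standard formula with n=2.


d = -233, d mod 4 = 3, so disc(K) = 4d = -932; |disc(K)| = 932
Imaginary quadratic field, so n = 2, s = r2 = 1, r1 = 0
M = (n!/n^n) * (4/pi)^s * sqrt(|disc(K)|) = (2!/2^2) * (4/pi)^1 * sqrt(932)
= 0.5 * 1.273240 * 30.528675
= 19.4352

19.4352


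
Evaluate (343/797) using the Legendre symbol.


p = 797 is prime, so compute (343/797) with the reciprocity algorithm (Jacobi-symbol steps: pull out 2s via (2/n), flip via reciprocity, reduce):
  reciprocity: (343/797) -> +(797/343)
  reduce: (111/343)
  reciprocity: (111/343) -> -(343/111)
  reduce: (10/111)
  pull out 2: (2/111) = +1  (since 111 mod 8 = 7)
  reciprocity: (5/111) -> +(111/5)
  reduce: (1/5)
  (1/5) = 1
Product of signs = -1
(343/797) = -1

-1


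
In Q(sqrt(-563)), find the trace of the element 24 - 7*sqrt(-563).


Tr(a + b*sqrt(d)) = (a + b*sqrt(d)) + (a - b*sqrt(d)) = 2a
= 2 * (24)
= 48

48


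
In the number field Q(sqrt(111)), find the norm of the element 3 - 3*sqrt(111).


N(a + b*sqrt(d)) = a^2 - d*b^2
= (3)^2 - (111)*(-3)^2
= 9 - 999
= -990

-990


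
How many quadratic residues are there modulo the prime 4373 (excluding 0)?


For prime p, the number of non-zero quadratic residues is (p-1)/2.
= (4373-1)/2
= 2186

2186


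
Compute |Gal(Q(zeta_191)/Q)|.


|Gal(Q(zeta_191)/Q)| = phi(191)
= 190

190


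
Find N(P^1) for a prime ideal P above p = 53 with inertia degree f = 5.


N(P^a) = p^(a*f)
= 53^(1*5)
= 53^5
= 418195493

418195493


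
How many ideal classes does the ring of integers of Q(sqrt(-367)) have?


K = Q(sqrt(-367)). d mod 4 = 1, so D = disc(K) = d = -367
h(K) equals the number of primitive reduced positive-definite forms (a, b, c) = a*x^2 + b*x*y + c*y^2 with b^2 - 4ac = D,
where reduced means |b| <= a <= c, with b >= 0 whenever |b| = a or a = c, and primitive means gcd(a, b, c) = 1.
Reduced forces 3a^2 <= |D| = 367, so 1 <= a <= 11; b must have the parity of D, and c = (b^2 - D)/(4a) must be an integer >= a.
Enumerate a = 1..11, b in [-a, a]:
  a=1: (1, 1, 92)  [1]
  a=2: (2, -1, 46), (2, 1, 46)  [2]
  a=3: none
  a=4: (4, -1, 23), (4, 1, 23)  [2]
  a=5..6: none
  a=7: (7, -5, 14), (7, 5, 14)  [2]
  a=8: (8, -7, 13), (8, 7, 13)  [2]
  a=9..11: none
Total reduced forms: 1 + 2 + 2 + 2 + 2 = 9
h = 9

9


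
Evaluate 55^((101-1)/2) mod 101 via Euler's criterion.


p = 101 is prime and the exponent is (p-1)/2 = 50, so by Euler's criterion 55^50 = (55/101) = +1 or -1 mod 101.
Compute by square-and-multiply:
  50 = 32 + 16 + 2 (binary 110010)
  Repeated squaring mod 101: 55^1 = 55, 55^2 = 96, 55^4 = 25, 55^8 = 19, 55^16 = 58, 55^32 = 31
  55^50 = 55^32 * 55^16 * 55^2 = 31 * 58 * 96 mod 101
    31 * 58 = 1798 = 81 mod 101
    81 * 96 = 7776 = 100 mod 101
  55^50 = 100 mod 101
Result 100 = p - 1 = -1 mod 101: 55 is a quadratic non-residue mod 101. As a residue in [0, p-1] the value is 100.
55^50 mod 101 = 100

100


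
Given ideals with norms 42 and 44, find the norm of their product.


N(IJ) = N(I) * N(J)
= 42 * 44
= 1848

1848


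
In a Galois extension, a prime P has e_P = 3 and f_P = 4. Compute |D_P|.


|D_P| = e * f
= 3 * 4
= 12

12


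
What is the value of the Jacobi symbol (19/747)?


Compute (19/747) via quadratic reciprocity:
  reciprocity: (19/747) -> -(747/19)
  reduce: (6/19)
  pull out 2: (2/19) = -1  (since 19 mod 8 = 3)
  reciprocity: (3/19) -> -(19/3)
  reduce: (1/3)
  (1/3) = 1
Product of signs = -1

-1


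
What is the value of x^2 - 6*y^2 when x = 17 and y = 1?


x^2 - d*y^2
= 17^2 - 6*1^2
= 289 - 6
= 283

283


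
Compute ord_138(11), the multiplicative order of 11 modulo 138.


We want ord_138(11), the smallest k >= 1 with 11^k = 1 mod 138.
n = 138 = 2 * 3 * 23, phi(138) = 44; the order divides phi(n).
Divisors of 44: 1, 2, 4, 11, 22, 44
Repeated squaring mod 138: 11^1 = 11, 11^2 = 121, 11^4 = 13, 11^8 = 31, 11^16 = 133, 11^32 = 25
Test divisors in increasing order:
  k=1: 11^1 = 11 mod 138
  k=2: 11^2 = 121 mod 138
  k=4: 11^4 = 13 mod 138
  k=11: 11^11 = 31 * 121 * 11 = 137 mod 138
  k=22: 11^22 = 133 * 13 * 121 = 1 mod 138  <- first divisor giving 1
Order = 22

22


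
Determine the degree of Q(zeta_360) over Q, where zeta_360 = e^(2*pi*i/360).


The degree equals Euler's totient phi(360).
360 = 2^3 * 3^2 * 5
phi(360) = 96

96


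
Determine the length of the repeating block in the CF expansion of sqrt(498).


Run the CF algorithm for sqrt(498).
a_0 = floor(sqrt(498)) = 22; set m_0=0, q_0=1.
Recurrence: m' = q*a - m,  q' = (d - m'^2)/q,  a' = floor((a_0 + m')/q').
  step 1: m=22, q=14, a=3
  step 2: m=20, q=7, a=6
  step 3: m=22, q=2, a=22
  step 4: m=22, q=7, a=6
  step 5: m=20, q=14, a=3
  step 6: m=22, q=1, a=44
a_6 = 2*a_0 = 44, so the period closes here.
sqrt(498) = [22; 3, 6, 22, 6, 3, 44]
Period length = 6

6


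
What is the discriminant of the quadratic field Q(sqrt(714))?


For K = Q(sqrt(d)) with d squarefree: disc(K) = d if d = 1 mod 4, and disc(K) = 4d if d = 2 or 3 mod 4.
Here d = 714, and d mod 4 = 2.
d = 2 mod 4, not 1 (O_K = Z[sqrt(d)]), so disc(K) = 4d = 4 * (714) = 2856

2856


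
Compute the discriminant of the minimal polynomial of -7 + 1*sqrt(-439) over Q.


The element -7 + 1*sqrt(-439) has minimal polynomial:
x^2 + 14*x + 488
Discriminant = (14)^2 - 4*(488)
= 196 - 1952
= -1756

-1756


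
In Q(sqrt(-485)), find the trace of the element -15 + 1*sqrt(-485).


Tr(a + b*sqrt(d)) = (a + b*sqrt(d)) + (a - b*sqrt(d)) = 2a
= 2 * (-15)
= -30

-30


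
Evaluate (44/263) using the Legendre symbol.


p = 263 is prime, so compute (44/263) with the reciprocity algorithm (Jacobi-symbol steps: pull out 2s via (2/n), flip via reciprocity, reduce):
  pull out 2: (2/263) = +1  (since 263 mod 8 = 7)
  pull out 2: (2/263) = +1  (since 263 mod 8 = 7)
  reciprocity: (11/263) -> -(263/11)
  reduce: (10/11)
  pull out 2: (2/11) = -1  (since 11 mod 8 = 3)
  reciprocity: (5/11) -> +(11/5)
  reduce: (1/5)
  (1/5) = 1
Product of signs = 1
(44/263) = 1

1


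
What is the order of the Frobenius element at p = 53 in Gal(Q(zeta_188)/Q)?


The Frobenius at p in Gal(Q(zeta_n)/Q) = (Z/nZ)* is the class of p, so its order is ord_188(53), the smallest k >= 1 with 53^k = 1 mod 188.
n = 188 = 2^2 * 47, phi(188) = 92; the order divides phi(n).
Divisors of 92: 1, 2, 4, 23, 46, 92
Repeated squaring mod 188: 53^1 = 53, 53^2 = 177, 53^4 = 121, 53^8 = 165, 53^16 = 153, 53^32 = 97, 53^64 = 9
Test divisors in increasing order:
  k=1: 53^1 = 53 mod 188
  k=2: 53^2 = 177 mod 188
  k=4: 53^4 = 121 mod 188
  k=23: 53^23 = 153 * 121 * 177 * 53 = 1 mod 188  <- first divisor giving 1
Order = 23

23


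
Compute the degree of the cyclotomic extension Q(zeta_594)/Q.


The degree equals Euler's totient phi(594).
594 = 2 * 3^3 * 11
phi(594) = 180

180


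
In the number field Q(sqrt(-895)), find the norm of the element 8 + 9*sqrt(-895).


N(a + b*sqrt(d)) = a^2 - d*b^2
= (8)^2 - (-895)*(9)^2
= 64 + 72495
= 72559

72559


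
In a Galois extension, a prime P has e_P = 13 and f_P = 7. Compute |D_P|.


|D_P| = e * f
= 13 * 7
= 91

91


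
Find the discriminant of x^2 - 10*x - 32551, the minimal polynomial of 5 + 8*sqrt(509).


The element 5 + 8*sqrt(509) has minimal polynomial:
x^2 - 10*x - 32551
Discriminant = (-10)^2 - 4*(-32551)
= 100 + 130204
= 130304

130304


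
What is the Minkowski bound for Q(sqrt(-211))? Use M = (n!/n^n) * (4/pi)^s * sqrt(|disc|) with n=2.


d = -211, d mod 4 = 1, so disc(K) = d = -211; |disc(K)| = 211
Imaginary quadratic field, so n = 2, s = r2 = 1, r1 = 0
M = (n!/n^n) * (4/pi)^s * sqrt(|disc(K)|) = (2!/2^2) * (4/pi)^1 * sqrt(211)
= 0.5 * 1.273240 * 14.525839
= 9.2474

9.2474


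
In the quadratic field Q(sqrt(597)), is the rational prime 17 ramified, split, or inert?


K = Q(sqrt(597)). Since d mod 4 = 1, disc(K) = 597.
Check p | disc: 597 mod 17 = 2.
p does not divide disc. Compute Legendre symbol (d/p):
2^((17-1)/2) mod 17 = 1
(d/p) = 1, so p splits: (p) = P*P' with e=1, f=1, g=2.
Therefore p is split.

split


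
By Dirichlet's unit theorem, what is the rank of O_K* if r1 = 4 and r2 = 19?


By Dirichlet's unit theorem:
rank = r1 + r2 - 1
= 4 + 19 - 1
= 22

22


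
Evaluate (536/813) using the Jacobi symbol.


Compute (536/813) via quadratic reciprocity:
  pull out 2: (2/813) = -1  (since 813 mod 8 = 5)
  pull out 2: (2/813) = -1  (since 813 mod 8 = 5)
  pull out 2: (2/813) = -1  (since 813 mod 8 = 5)
  reciprocity: (67/813) -> +(813/67)
  reduce: (9/67)
  reciprocity: (9/67) -> +(67/9)
  reduce: (4/9)
  pull out 2: (2/9) = +1  (since 9 mod 8 = 1)
  pull out 2: (2/9) = +1  (since 9 mod 8 = 1)
  (1/9) = 1
Product of signs = -1

-1


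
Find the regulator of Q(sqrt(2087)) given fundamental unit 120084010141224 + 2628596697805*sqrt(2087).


epsilon = 120084010141224 + 2628596697805*sqrt(2087)
= 2.4017e+14
R = ln(2.4017e+14)
= 33.1124

33.1124


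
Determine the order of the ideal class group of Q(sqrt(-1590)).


K = Q(sqrt(-1590)). d mod 4 = 2, so D = disc(K) = 4d = -6360
h(K) equals the number of primitive reduced positive-definite forms (a, b, c) = a*x^2 + b*x*y + c*y^2 with b^2 - 4ac = D,
where reduced means |b| <= a <= c, with b >= 0 whenever |b| = a or a = c, and primitive means gcd(a, b, c) = 1.
Reduced forces 3a^2 <= |D| = 6360, so 1 <= a <= 46; b must have the parity of D, and c = (b^2 - D)/(4a) must be an integer >= a.
Enumerate a = 1..46, b in [-a, a]:
  a=1: (1, 0, 1590)  [1]
  a=2: (2, 0, 795)  [1]
  a=3: (3, 0, 530)  [1]
  a=4: none
  a=5: (5, 0, 318)  [1]
  a=6: (6, 0, 265)  [1]
  a=7..9: none
  a=10: (10, 0, 159)  [1]
  a=11: (11, -8, 146), (11, 8, 146)  [2]
  a=12: none
  a=13: (13, -6, 123), (13, 6, 123)  [2]
  a=14: none
  a=15: (15, 0, 106)  [1]
  a=16: none
  a=17: (17, -10, 95), (17, 10, 95)  [2]
  a=18: none
  a=19: (19, -10, 85), (19, 10, 85)  [2]
  a=20..21: none
  a=22: (22, -8, 73), (22, 8, 73)  [2]
  a=23..25: none
  a=26: (26, -20, 65), (26, 20, 65)  [2]
  a=27..28: none
  a=29: (29, -22, 59), (29, 22, 59)  [2]
  a=30: (30, 0, 53)  [1]
  a=31..32: none
  a=33: (33, -30, 55), (33, 30, 55)  [2]
  a=34: (34, -24, 51), (34, 24, 51)  [2]
  a=35..36: none
  a=37: (37, -2, 43), (37, 2, 43)  [2]
  a=38: (38, -28, 47), (38, 28, 47)  [2]
  a=39: (39, -6, 41), (39, 6, 41)  [2]
  a=40..46: none
Total reduced forms: 1 + 1 + 1 + 1 + 1 + 1 + 2 + 2 + 1 + 2 + 2 + 2 + 2 + 2 + 1 + 2 + 2 + 2 + 2 + 2 = 32
h = 32

32


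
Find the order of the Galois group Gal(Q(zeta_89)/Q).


|Gal(Q(zeta_89)/Q)| = phi(89)
= 88

88


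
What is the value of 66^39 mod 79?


p = 79 is prime and the exponent is (p-1)/2 = 39, so by Euler's criterion 66^39 = (66/79) = +1 or -1 mod 79.
Compute by square-and-multiply:
  39 = 32 + 4 + 2 + 1 (binary 100111)
  Repeated squaring mod 79: 66^1 = 66, 66^2 = 11, 66^4 = 42, 66^8 = 26, 66^16 = 44, 66^32 = 40
  66^39 = 66^32 * 66^4 * 66^2 * 66^1 = 40 * 42 * 11 * 66 mod 79
    40 * 42 = 1680 = 21 mod 79
    21 * 11 = 231 = 73 mod 79
    73 * 66 = 4818 = 78 mod 79
  66^39 = 78 mod 79
Result 78 = p - 1 = -1 mod 79: 66 is a quadratic non-residue mod 79. As a residue in [0, p-1] the value is 78.
66^39 mod 79 = 78

78


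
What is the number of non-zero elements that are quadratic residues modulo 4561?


For prime p, the number of non-zero quadratic residues is (p-1)/2.
= (4561-1)/2
= 2280

2280


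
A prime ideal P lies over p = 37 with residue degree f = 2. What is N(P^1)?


N(P^a) = p^(a*f)
= 37^(1*2)
= 37^2
= 1369

1369


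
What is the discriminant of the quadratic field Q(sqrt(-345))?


For K = Q(sqrt(d)) with d squarefree: disc(K) = d if d = 1 mod 4, and disc(K) = 4d if d = 2 or 3 mod 4.
Here d = -345, and d mod 4 = 3.
d = 3 mod 4, not 1 (O_K = Z[sqrt(d)]), so disc(K) = 4d = 4 * (-345) = -1380

-1380


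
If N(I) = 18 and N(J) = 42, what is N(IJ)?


N(IJ) = N(I) * N(J)
= 18 * 42
= 756

756


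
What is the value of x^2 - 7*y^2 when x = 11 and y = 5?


x^2 - d*y^2
= 11^2 - 7*5^2
= 121 - 175
= -54

-54


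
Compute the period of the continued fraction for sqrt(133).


Run the CF algorithm for sqrt(133).
a_0 = floor(sqrt(133)) = 11; set m_0=0, q_0=1.
Recurrence: m' = q*a - m,  q' = (d - m'^2)/q,  a' = floor((a_0 + m')/q').
  step 1: m=11, q=12, a=1
  step 2: m=1, q=11, a=1
  step 3: m=10, q=3, a=7
  step 4: m=11, q=4, a=5
  step 5: m=9, q=13, a=1
  step 6: m=4, q=9, a=1
  step 7: m=5, q=12, a=1
  step 8: m=7, q=7, a=2
  step 9: m=7, q=12, a=1
  step 10: m=5, q=9, a=1
  step 11: m=4, q=13, a=1
  step 12: m=9, q=4, a=5
  step 13: m=11, q=3, a=7
  step 14: m=10, q=11, a=1
  step 15: m=1, q=12, a=1
  step 16: m=11, q=1, a=22
a_16 = 2*a_0 = 22, so the period closes here.
sqrt(133) = [11; 1, 1, 7, 5, 1, 1, 1, 2, 1, 1, 1, 5, 7, 1, 1, 22]
Period length = 16

16


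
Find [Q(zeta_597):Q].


The degree equals Euler's totient phi(597).
597 = 3 * 199
phi(597) = 396

396


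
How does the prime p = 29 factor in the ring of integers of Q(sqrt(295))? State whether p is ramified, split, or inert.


K = Q(sqrt(295)). Since d mod 4 = 3, disc(K) = 1180.
Check p | disc: 1180 mod 29 = 20.
p does not divide disc. Compute Legendre symbol (d/p):
5^((29-1)/2) mod 29 = 1
(d/p) = 1, so p splits: (p) = P*P' with e=1, f=1, g=2.
Therefore p is split.

split


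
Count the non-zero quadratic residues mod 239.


For prime p, the number of non-zero quadratic residues is (p-1)/2.
= (239-1)/2
= 119

119


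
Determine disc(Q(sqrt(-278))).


For K = Q(sqrt(d)) with d squarefree: disc(K) = d if d = 1 mod 4, and disc(K) = 4d if d = 2 or 3 mod 4.
Here d = -278, and d mod 4 = 2.
d = 2 mod 4, not 1 (O_K = Z[sqrt(d)]), so disc(K) = 4d = 4 * (-278) = -1112

-1112


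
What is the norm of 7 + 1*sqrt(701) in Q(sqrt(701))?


N(a + b*sqrt(d)) = a^2 - d*b^2
= (7)^2 - (701)*(1)^2
= 49 - 701
= -652

-652


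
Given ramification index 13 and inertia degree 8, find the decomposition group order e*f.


|D_P| = e * f
= 13 * 8
= 104

104


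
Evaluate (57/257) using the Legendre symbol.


p = 257 is prime, so compute (57/257) with the reciprocity algorithm (Jacobi-symbol steps: pull out 2s via (2/n), flip via reciprocity, reduce):
  reciprocity: (57/257) -> +(257/57)
  reduce: (29/57)
  reciprocity: (29/57) -> +(57/29)
  reduce: (28/29)
  pull out 2: (2/29) = -1  (since 29 mod 8 = 5)
  pull out 2: (2/29) = -1  (since 29 mod 8 = 5)
  reciprocity: (7/29) -> +(29/7)
  reduce: (1/7)
  (1/7) = 1
Product of signs = 1
(57/257) = 1

1


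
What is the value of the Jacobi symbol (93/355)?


Compute (93/355) via quadratic reciprocity:
  reciprocity: (93/355) -> +(355/93)
  reduce: (76/93)
  pull out 2: (2/93) = -1  (since 93 mod 8 = 5)
  pull out 2: (2/93) = -1  (since 93 mod 8 = 5)
  reciprocity: (19/93) -> +(93/19)
  reduce: (17/19)
  reciprocity: (17/19) -> +(19/17)
  reduce: (2/17)
  pull out 2: (2/17) = +1  (since 17 mod 8 = 1)
  (1/17) = 1
Product of signs = 1

1


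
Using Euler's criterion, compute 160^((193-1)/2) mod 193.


p = 193 is prime and the exponent is (p-1)/2 = 96, so by Euler's criterion 160^96 = (160/193) = +1 or -1 mod 193.
Compute by square-and-multiply:
  96 = 64 + 32 (binary 1100000)
  Repeated squaring mod 193: 160^1 = 160, 160^2 = 124, 160^4 = 129, 160^8 = 43, 160^16 = 112, 160^32 = 192, 160^64 = 1
  160^96 = 160^64 * 160^32 = 1 * 192 mod 193
    1 * 192 = 192 = 192 mod 193
  160^96 = 192 mod 193
Result 192 = p - 1 = -1 mod 193: 160 is a quadratic non-residue mod 193. As a residue in [0, p-1] the value is 192.
160^96 mod 193 = 192

192


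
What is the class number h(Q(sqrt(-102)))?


K = Q(sqrt(-102)). d mod 4 = 2, so D = disc(K) = 4d = -408
h(K) equals the number of primitive reduced positive-definite forms (a, b, c) = a*x^2 + b*x*y + c*y^2 with b^2 - 4ac = D,
where reduced means |b| <= a <= c, with b >= 0 whenever |b| = a or a = c, and primitive means gcd(a, b, c) = 1.
Reduced forces 3a^2 <= |D| = 408, so 1 <= a <= 11; b must have the parity of D, and c = (b^2 - D)/(4a) must be an integer >= a.
Enumerate a = 1..11, b in [-a, a]:
  a=1: (1, 0, 102)  [1]
  a=2: (2, 0, 51)  [1]
  a=3: (3, 0, 34)  [1]
  a=4..5: none
  a=6: (6, 0, 17)  [1]
  a=7..11: none
Total reduced forms: 1 + 1 + 1 + 1 = 4
h = 4

4


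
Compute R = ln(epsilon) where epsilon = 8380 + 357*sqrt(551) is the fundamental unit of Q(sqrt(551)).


epsilon = 8380 + 357*sqrt(551)
= 16759.9999
R = ln(16759.9999)
= 9.7268

9.7268


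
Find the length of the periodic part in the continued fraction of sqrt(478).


Run the CF algorithm for sqrt(478).
a_0 = floor(sqrt(478)) = 21; set m_0=0, q_0=1.
Recurrence: m' = q*a - m,  q' = (d - m'^2)/q,  a' = floor((a_0 + m')/q').
  step 1: m=21, q=37, a=1
  step 2: m=16, q=6, a=6
  step 3: m=20, q=13, a=3
  step 4: m=19, q=9, a=4
  step 5: m=17, q=21, a=1
  step 6: m=4, q=22, a=1
  step 7: m=18, q=7, a=5
  step 8: m=17, q=27, a=1
  step 9: m=10, q=14, a=2
  step 10: m=18, q=11, a=3
  step 11: m=15, q=23, a=1
  step 12: m=8, q=18, a=1
  step 13: m=10, q=21, a=1
  step 14: m=11, q=17, a=1
  step 15: m=6, q=26, a=1
  step 16: m=20, q=3, a=13
  step 17: m=19, q=39, a=1
  step 18: m=20, q=2, a=20
  step 19: m=20, q=39, a=1
  step 20: m=19, q=3, a=13
  step 21: m=20, q=26, a=1
  step 22: m=6, q=17, a=1
  step 23: m=11, q=21, a=1
  step 24: m=10, q=18, a=1
  step 25: m=8, q=23, a=1
  step 26: m=15, q=11, a=3
  step 27: m=18, q=14, a=2
  step 28: m=10, q=27, a=1
  step 29: m=17, q=7, a=5
  step 30: m=18, q=22, a=1
  step 31: m=4, q=21, a=1
  step 32: m=17, q=9, a=4
  step 33: m=19, q=13, a=3
  step 34: m=20, q=6, a=6
  step 35: m=16, q=37, a=1
  step 36: m=21, q=1, a=42
a_36 = 2*a_0 = 42, so the period closes here.
sqrt(478) = [21; 1, 6, 3, 4, 1, 1, 5, 1, 2, 3, 1, 1, 1, 1, 1, 13, 1, 20, 1, 13, 1, 1, 1, 1, 1, 3, 2, 1, 5, 1, 1, 4, 3, 6, 1, 42]
Period length = 36

36


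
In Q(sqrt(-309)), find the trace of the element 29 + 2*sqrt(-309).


Tr(a + b*sqrt(d)) = (a + b*sqrt(d)) + (a - b*sqrt(d)) = 2a
= 2 * (29)
= 58

58


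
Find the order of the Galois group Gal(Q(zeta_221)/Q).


|Gal(Q(zeta_221)/Q)| = phi(221)
= 192

192


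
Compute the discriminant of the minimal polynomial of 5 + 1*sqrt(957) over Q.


The element 5 + 1*sqrt(957) has minimal polynomial:
x^2 - 10*x - 932
Discriminant = (-10)^2 - 4*(-932)
= 100 + 3728
= 3828

3828


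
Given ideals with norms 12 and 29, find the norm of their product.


N(IJ) = N(I) * N(J)
= 12 * 29
= 348

348


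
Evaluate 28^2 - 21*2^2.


x^2 - d*y^2
= 28^2 - 21*2^2
= 784 - 84
= 700

700


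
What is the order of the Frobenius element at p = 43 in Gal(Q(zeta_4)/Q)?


The Frobenius at p in Gal(Q(zeta_n)/Q) = (Z/nZ)* is the class of p, so its order is ord_4(43), the smallest k >= 1 with 43^k = 1 mod 4.
n = 4 = 2^2, phi(4) = 2; the order divides phi(n).
Divisors of 2: 1, 2
Repeated squaring mod 4: 43^1 = 3, 43^2 = 1
Test divisors in increasing order:
  k=1: 43^1 = 3 mod 4
  k=2: 43^2 = 1 mod 4  <- first divisor giving 1
Order = 2

2


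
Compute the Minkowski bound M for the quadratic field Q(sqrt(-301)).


d = -301, d mod 4 = 3, so disc(K) = 4d = -1204; |disc(K)| = 1204
Imaginary quadratic field, so n = 2, s = r2 = 1, r1 = 0
M = (n!/n^n) * (4/pi)^s * sqrt(|disc(K)|) = (2!/2^2) * (4/pi)^1 * sqrt(1204)
= 0.5 * 1.273240 * 34.698703
= 22.0899

22.0899


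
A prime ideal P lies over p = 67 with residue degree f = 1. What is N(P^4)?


N(P^a) = p^(a*f)
= 67^(4*1)
= 67^4
= 20151121

20151121
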